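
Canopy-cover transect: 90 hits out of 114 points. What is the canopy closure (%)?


Formula: Canopy closure = covered points / total points * 100
Closure = 90 / 114 * 100
Closure = 0.7895 * 100 = 78.9%

78.9


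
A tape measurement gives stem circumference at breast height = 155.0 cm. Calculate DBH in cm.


Formula: DBH = C / pi
DBH = 155.0 / pi
pi = 3.14159...
DBH = 49.3 cm

49.3


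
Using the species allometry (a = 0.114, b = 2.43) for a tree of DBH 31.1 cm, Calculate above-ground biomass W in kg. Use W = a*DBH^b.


Formula: W = a * DBH^b  (allometric power law)
DBH^b = 31.1^2.43 = 4240.409
W = 0.114 * 4240.409 = 483.4 kg

483.4


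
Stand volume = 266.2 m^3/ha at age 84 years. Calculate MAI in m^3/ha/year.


Formula: MAI = Total Volume / Stand Age
MAI = 266.2 m^3/ha / 84 years
MAI = 3.17 m^3/ha/year

3.17


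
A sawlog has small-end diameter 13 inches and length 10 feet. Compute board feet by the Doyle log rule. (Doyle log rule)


Doyle: BF = (D - 4)^2 * L / 16
Adjusted diameter = 13 - 4 = 9 in
(D-4)^2 = 9^2 = 81
BF = 81 * 10 / 16 = 51 BF

51


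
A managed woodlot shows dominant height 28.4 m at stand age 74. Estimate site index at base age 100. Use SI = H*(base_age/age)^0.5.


Formula: SI = H_dom * (base_age / age)^0.5
Age ratio = 100 / 74 = 1.35135
sqrt(age_ratio) = 1.16248
SI = 28.4 * 1.16248 = 33.0 m

33.0


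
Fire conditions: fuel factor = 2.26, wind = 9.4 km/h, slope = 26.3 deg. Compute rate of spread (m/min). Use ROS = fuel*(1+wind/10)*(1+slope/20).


Formula: ROS = fuel * (1 + wind/10) * (1 + slope/20)
Wind factor = 1 + 9.4/10 = 1.94
Slope factor = 1 + 26.3/20 = 2.315
ROS = 2.26 * 1.94 * 2.315 = 10.15 m/min

10.15


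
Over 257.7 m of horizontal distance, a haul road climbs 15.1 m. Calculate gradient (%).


Formula: Gradient = rise / run * 100
Gradient = 15.1 / 257.7 * 100 = 5.9%

5.9


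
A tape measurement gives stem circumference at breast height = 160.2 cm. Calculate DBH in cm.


Formula: DBH = C / pi
DBH = 160.2 / pi
pi = 3.14159...
DBH = 51.0 cm

51.0


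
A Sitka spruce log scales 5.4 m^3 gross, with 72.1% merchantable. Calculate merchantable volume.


Formula: MV = V_total * (merchantable_pct / 100)
Merchantable fraction = 72.1% / 100 = 0.721
MV = 5.4 m^3 * 0.721 = 3.893 m^3

3.893


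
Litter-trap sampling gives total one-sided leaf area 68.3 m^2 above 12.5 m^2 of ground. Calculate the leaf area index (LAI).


Formula: LAI = total leaf area / ground area  (dimensionless)
LAI = 68.3 m^2 / 12.5 m^2
LAI = 5.46

5.46


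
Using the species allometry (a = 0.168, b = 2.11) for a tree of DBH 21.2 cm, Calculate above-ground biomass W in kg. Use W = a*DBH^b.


Formula: W = a * DBH^b  (allometric power law)
DBH^b = 21.2^2.11 = 628.8813
W = 0.168 * 628.8813 = 105.7 kg

105.7


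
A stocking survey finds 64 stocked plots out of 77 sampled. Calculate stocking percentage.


Formula: Stocking % = stocked plots / total plots * 100
Stocking = 64 / 77 * 100
Stocking = 0.8312 * 100 = 83.1%

83.1


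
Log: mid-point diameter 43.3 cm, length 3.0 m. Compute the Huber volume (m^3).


Huber: V = Am * L,  Am = pi*(Dm/200)^2
Am = pi*(43.3/200)^2 = 0.147254 m^2
V = 0.147254*3.0 = 0.4418 m^3

0.4418


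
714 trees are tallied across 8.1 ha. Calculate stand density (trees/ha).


Formula: Stand Density = N_trees / Area_ha
Density = 714 trees / 8.1 ha
Density = 88 trees/ha

88


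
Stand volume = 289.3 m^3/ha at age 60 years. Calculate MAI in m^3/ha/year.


Formula: MAI = Total Volume / Stand Age
MAI = 289.3 m^3/ha / 60 years
MAI = 4.82 m^3/ha/year

4.82


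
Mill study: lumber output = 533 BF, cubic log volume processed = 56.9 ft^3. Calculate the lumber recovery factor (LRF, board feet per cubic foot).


Formula: LRF = Lumber Output (BF) / Log Input (ft^3)
LRF = 533 BF / 56.9 ft^3
LRF = 9.37 BF/ft^3

9.37


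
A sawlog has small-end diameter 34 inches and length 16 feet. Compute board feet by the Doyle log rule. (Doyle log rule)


Doyle: BF = (D - 4)^2 * L / 16
Adjusted diameter = 34 - 4 = 30 in
(D-4)^2 = 30^2 = 900
BF = 900 * 16 / 16 = 900 BF

900


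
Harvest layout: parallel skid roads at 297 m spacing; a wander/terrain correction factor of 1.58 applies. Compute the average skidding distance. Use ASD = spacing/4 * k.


Formula: ASD = (spacing / 4) * correction
Uncorrected distance = spacing / 4 = 297 / 4 = 74.25 m
ASD = 74.25 * 1.58 = 117 m

117


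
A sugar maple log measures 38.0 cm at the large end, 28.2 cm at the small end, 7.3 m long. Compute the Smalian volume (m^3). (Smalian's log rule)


Smalian: V = (A1 + A2)/2 * L,  A = pi*(D/200)^2
A1 = pi*(38.0/200)^2 = 0.113411 m^2
A2 = pi*(28.2/200)^2 = 0.062458 m^2
V = (0.113411+0.062458)/2*7.3 = 0.6419 m^3

0.6419


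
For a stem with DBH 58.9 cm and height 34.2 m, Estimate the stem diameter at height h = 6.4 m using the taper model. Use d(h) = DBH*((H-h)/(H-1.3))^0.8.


Taper: d(h) = DBH * ((H - h) / (H - 1.3))^0.8
Numerator = H - h = 34.2 - 6.4 = 27.8 m
Denominator = H - 1.3 = 34.2 - 1.3 = 32.9 m
Ratio = 27.8 / 32.9 = 0.84498
d = 58.9 * 0.84498^0.8 = 51.5 cm

51.5


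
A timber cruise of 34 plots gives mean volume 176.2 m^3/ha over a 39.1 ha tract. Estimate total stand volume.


Formula: Total Volume = Mean Volume per ha * Total Area
Total Volume = 176.2 m^3/ha * 39.1 ha
Total Volume = 6889 m^3

6889


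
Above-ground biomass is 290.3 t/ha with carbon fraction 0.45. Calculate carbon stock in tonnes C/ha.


Formula: Carbon Stock = Biomass * Carbon Fraction
C = 290.3 t/ha * 0.45
C = 130.6 t C/ha

130.6


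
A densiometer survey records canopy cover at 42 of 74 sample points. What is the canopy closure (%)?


Formula: Canopy closure = covered points / total points * 100
Closure = 42 / 74 * 100
Closure = 0.5676 * 100 = 56.8%

56.8


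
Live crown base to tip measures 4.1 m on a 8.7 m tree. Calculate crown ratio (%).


Formula: Crown Ratio = (Crown Length / Total Height) * 100
CR = (4.1 m / 8.7 m) * 100
CR = 0.4713 * 100 = 47.1%

47.1


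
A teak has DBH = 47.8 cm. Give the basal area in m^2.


Formula: BA = pi * (DBH/2)^2 / 10000  (cm^2 to m^2)
Radius = DBH/2 = 47.8/2 = 23.9 cm
BA = pi * 23.9^2 / 10000
   = 1794.5091 cm^2 / 10000
   = 0.1795 m^2

0.1795


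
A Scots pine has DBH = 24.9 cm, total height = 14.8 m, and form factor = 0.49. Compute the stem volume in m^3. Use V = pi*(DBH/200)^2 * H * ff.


Formula: V = pi * (DBH/200)^2 * H * ff
Radius = DBH/200 = 24.9/200 = 0.1245 m
Radius^2 = 0.1245^2 = 0.01550025 m^2
V = pi * 0.01550025 * 14.8 * 0.49
V = 0.353 m^3

0.353


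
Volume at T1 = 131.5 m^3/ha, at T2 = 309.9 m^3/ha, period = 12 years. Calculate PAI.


Formula: PAI = (V_T2 - V_T1) / (T2 - T1)
Volume increment = 309.9 - 131.5 = 178.4 m^3/ha
PAI = 178.4 / 12 = 14.87 m^3/ha/year

14.87


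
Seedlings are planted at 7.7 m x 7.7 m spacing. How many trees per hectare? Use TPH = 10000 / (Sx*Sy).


Formula: TPH = 10000 m^2/ha / (spacing_x * spacing_y)
Area per tree = 7.7 m * 7.7 m = 59.29 m^2
TPH = 10000 / 59.29 = 169 trees/ha

169


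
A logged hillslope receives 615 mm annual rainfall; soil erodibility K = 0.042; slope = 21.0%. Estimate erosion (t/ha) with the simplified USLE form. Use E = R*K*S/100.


Formula: E = R * K * S / 100  (simplified USLE)
R * K = 615 * 0.042 = 25.83
E = 25.83 * 21.0 / 100 = 5.42 t/ha

5.42


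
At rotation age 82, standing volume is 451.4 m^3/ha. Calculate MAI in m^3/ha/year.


Formula: MAI = Total Volume / Stand Age
MAI = 451.4 m^3/ha / 82 years
MAI = 5.5 m^3/ha/year

5.5


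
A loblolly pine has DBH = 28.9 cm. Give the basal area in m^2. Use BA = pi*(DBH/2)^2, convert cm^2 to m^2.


Formula: BA = pi * (DBH/2)^2 / 10000  (cm^2 to m^2)
Radius = DBH/2 = 28.9/2 = 14.45 cm
BA = pi * 14.45^2 / 10000
   = 655.9724 cm^2 / 10000
   = 0.0656 m^2

0.0656


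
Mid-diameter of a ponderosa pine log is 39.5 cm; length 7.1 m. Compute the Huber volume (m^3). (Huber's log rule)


Huber: V = Am * L,  Am = pi*(Dm/200)^2
Am = pi*(39.5/200)^2 = 0.122542 m^2
V = 0.122542*7.1 = 0.87 m^3

0.87


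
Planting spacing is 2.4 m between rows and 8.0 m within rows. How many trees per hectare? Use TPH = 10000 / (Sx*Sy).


Formula: TPH = 10000 m^2/ha / (spacing_x * spacing_y)
Area per tree = 2.4 m * 8.0 m = 19.2 m^2
TPH = 10000 / 19.2 = 521 trees/ha

521


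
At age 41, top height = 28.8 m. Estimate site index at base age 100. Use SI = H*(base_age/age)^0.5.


Formula: SI = H_dom * (base_age / age)^0.5
Age ratio = 100 / 41 = 2.43902
sqrt(age_ratio) = 1.56174
SI = 28.8 * 1.56174 = 45.0 m

45.0


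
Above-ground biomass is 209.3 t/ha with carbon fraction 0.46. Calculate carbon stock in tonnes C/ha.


Formula: Carbon Stock = Biomass * Carbon Fraction
C = 209.3 t/ha * 0.46
C = 96.3 t C/ha

96.3


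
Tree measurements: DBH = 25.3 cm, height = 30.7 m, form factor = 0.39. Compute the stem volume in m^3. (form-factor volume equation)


Formula: V = pi * (DBH/200)^2 * H * ff
Radius = DBH/200 = 25.3/200 = 0.1265 m
Radius^2 = 0.1265^2 = 0.01600225 m^2
V = pi * 0.01600225 * 30.7 * 0.39
V = 0.602 m^3

0.602


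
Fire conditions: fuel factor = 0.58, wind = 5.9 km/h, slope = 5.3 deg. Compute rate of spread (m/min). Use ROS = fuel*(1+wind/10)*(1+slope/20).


Formula: ROS = fuel * (1 + wind/10) * (1 + slope/20)
Wind factor = 1 + 5.9/10 = 1.59
Slope factor = 1 + 5.3/20 = 1.265
ROS = 0.58 * 1.59 * 1.265 = 1.17 m/min

1.17


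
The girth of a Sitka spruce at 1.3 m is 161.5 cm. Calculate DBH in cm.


Formula: DBH = C / pi
DBH = 161.5 / pi
pi = 3.14159...
DBH = 51.4 cm

51.4


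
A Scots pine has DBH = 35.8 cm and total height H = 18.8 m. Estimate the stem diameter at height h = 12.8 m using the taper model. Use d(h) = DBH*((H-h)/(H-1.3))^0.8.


Taper: d(h) = DBH * ((H - h) / (H - 1.3))^0.8
Numerator = H - h = 18.8 - 12.8 = 6.0 m
Denominator = H - 1.3 = 18.8 - 1.3 = 17.5 m
Ratio = 6.0 / 17.5 = 0.34286
d = 35.8 * 0.34286^0.8 = 15.2 cm

15.2


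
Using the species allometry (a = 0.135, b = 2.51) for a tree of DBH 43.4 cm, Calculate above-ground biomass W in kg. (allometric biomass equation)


Formula: W = a * DBH^b  (allometric power law)
DBH^b = 43.4^2.51 = 12885.4391
W = 0.135 * 12885.4391 = 1739.5 kg

1739.5


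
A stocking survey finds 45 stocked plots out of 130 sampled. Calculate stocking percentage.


Formula: Stocking % = stocked plots / total plots * 100
Stocking = 45 / 130 * 100
Stocking = 0.3462 * 100 = 34.6%

34.6


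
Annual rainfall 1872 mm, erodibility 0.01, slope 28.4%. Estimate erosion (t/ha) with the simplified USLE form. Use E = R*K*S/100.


Formula: E = R * K * S / 100  (simplified USLE)
R * K = 1872 * 0.01 = 18.72
E = 18.72 * 28.4 / 100 = 5.32 t/ha

5.32


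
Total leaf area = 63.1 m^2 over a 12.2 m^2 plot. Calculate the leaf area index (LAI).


Formula: LAI = total leaf area / ground area  (dimensionless)
LAI = 63.1 m^2 / 12.2 m^2
LAI = 5.17

5.17


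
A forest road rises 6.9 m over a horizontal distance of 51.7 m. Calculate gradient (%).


Formula: Gradient = rise / run * 100
Gradient = 6.9 / 51.7 * 100 = 13.3%

13.3


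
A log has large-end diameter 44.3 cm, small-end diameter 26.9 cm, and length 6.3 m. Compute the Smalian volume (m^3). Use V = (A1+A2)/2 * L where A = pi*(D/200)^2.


Smalian: V = (A1 + A2)/2 * L,  A = pi*(D/200)^2
A1 = pi*(44.3/200)^2 = 0.154134 m^2
A2 = pi*(26.9/200)^2 = 0.056832 m^2
V = (0.154134+0.056832)/2*6.3 = 0.6645 m^3

0.6645


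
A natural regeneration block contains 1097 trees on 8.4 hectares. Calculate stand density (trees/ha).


Formula: Stand Density = N_trees / Area_ha
Density = 1097 trees / 8.4 ha
Density = 131 trees/ha

131


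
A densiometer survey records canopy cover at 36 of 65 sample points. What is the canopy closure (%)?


Formula: Canopy closure = covered points / total points * 100
Closure = 36 / 65 * 100
Closure = 0.5538 * 100 = 55.4%

55.4


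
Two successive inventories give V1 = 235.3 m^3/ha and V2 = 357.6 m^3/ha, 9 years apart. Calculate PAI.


Formula: PAI = (V_T2 - V_T1) / (T2 - T1)
Volume increment = 357.6 - 235.3 = 122.3 m^3/ha
PAI = 122.3 / 9 = 13.59 m^3/ha/year

13.59


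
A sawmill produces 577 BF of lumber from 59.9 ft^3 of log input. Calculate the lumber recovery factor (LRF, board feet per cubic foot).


Formula: LRF = Lumber Output (BF) / Log Input (ft^3)
LRF = 577 BF / 59.9 ft^3
LRF = 9.63 BF/ft^3

9.63


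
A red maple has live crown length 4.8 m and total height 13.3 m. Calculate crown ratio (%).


Formula: Crown Ratio = (Crown Length / Total Height) * 100
CR = (4.8 m / 13.3 m) * 100
CR = 0.3609 * 100 = 36.1%

36.1


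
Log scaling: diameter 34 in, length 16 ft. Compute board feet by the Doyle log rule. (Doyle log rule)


Doyle: BF = (D - 4)^2 * L / 16
Adjusted diameter = 34 - 4 = 30 in
(D-4)^2 = 30^2 = 900
BF = 900 * 16 / 16 = 900 BF

900


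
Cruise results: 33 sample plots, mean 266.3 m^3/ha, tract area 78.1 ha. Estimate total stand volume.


Formula: Total Volume = Mean Volume per ha * Total Area
Total Volume = 266.3 m^3/ha * 78.1 ha
Total Volume = 20798 m^3

20798


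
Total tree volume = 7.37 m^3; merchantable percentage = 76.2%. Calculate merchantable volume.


Formula: MV = V_total * (merchantable_pct / 100)
Merchantable fraction = 76.2% / 100 = 0.762
MV = 7.37 m^3 * 0.762 = 5.616 m^3

5.616


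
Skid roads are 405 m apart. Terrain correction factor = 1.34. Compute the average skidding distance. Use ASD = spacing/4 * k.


Formula: ASD = (spacing / 4) * correction
Uncorrected distance = spacing / 4 = 405 / 4 = 101.25 m
ASD = 101.25 * 1.34 = 136 m

136


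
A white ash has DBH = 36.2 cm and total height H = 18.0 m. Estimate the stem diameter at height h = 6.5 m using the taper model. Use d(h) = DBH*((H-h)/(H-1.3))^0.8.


Taper: d(h) = DBH * ((H - h) / (H - 1.3))^0.8
Numerator = H - h = 18.0 - 6.5 = 11.5 m
Denominator = H - 1.3 = 18.0 - 1.3 = 16.7 m
Ratio = 11.5 / 16.7 = 0.68862
d = 36.2 * 0.68862^0.8 = 26.9 cm

26.9


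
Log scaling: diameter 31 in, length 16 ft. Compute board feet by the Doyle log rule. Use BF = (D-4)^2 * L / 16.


Doyle: BF = (D - 4)^2 * L / 16
Adjusted diameter = 31 - 4 = 27 in
(D-4)^2 = 27^2 = 729
BF = 729 * 16 / 16 = 729 BF

729


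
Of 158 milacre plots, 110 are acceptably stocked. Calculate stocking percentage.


Formula: Stocking % = stocked plots / total plots * 100
Stocking = 110 / 158 * 100
Stocking = 0.6962 * 100 = 69.6%

69.6


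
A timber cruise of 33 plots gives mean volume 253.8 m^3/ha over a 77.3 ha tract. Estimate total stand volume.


Formula: Total Volume = Mean Volume per ha * Total Area
Total Volume = 253.8 m^3/ha * 77.3 ha
Total Volume = 19619 m^3

19619


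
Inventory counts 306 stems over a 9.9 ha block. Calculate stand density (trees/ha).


Formula: Stand Density = N_trees / Area_ha
Density = 306 trees / 9.9 ha
Density = 31 trees/ha

31


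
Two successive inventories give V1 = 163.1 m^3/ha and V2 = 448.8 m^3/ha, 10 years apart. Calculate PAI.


Formula: PAI = (V_T2 - V_T1) / (T2 - T1)
Volume increment = 448.8 - 163.1 = 285.7 m^3/ha
PAI = 285.7 / 10 = 28.57 m^3/ha/year

28.57


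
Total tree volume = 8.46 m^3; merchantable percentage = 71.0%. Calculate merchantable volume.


Formula: MV = V_total * (merchantable_pct / 100)
Merchantable fraction = 71.0% / 100 = 0.71
MV = 8.46 m^3 * 0.71 = 6.007 m^3

6.007


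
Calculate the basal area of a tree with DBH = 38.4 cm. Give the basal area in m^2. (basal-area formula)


Formula: BA = pi * (DBH/2)^2 / 10000  (cm^2 to m^2)
Radius = DBH/2 = 38.4/2 = 19.2 cm
BA = pi * 19.2^2 / 10000
   = 1158.1167 cm^2 / 10000
   = 0.1158 m^2

0.1158


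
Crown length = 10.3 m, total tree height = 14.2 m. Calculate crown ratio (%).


Formula: Crown Ratio = (Crown Length / Total Height) * 100
CR = (10.3 m / 14.2 m) * 100
CR = 0.7254 * 100 = 72.5%

72.5


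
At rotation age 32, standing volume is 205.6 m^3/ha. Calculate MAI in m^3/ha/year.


Formula: MAI = Total Volume / Stand Age
MAI = 205.6 m^3/ha / 32 years
MAI = 6.43 m^3/ha/year

6.43


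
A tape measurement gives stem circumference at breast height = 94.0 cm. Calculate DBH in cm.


Formula: DBH = C / pi
DBH = 94.0 / pi
pi = 3.14159...
DBH = 29.9 cm

29.9


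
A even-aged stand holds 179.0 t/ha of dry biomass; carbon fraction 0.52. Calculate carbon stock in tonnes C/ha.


Formula: Carbon Stock = Biomass * Carbon Fraction
C = 179.0 t/ha * 0.52
C = 93.1 t C/ha

93.1


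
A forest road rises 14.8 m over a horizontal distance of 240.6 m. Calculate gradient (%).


Formula: Gradient = rise / run * 100
Gradient = 14.8 / 240.6 * 100 = 6.2%

6.2


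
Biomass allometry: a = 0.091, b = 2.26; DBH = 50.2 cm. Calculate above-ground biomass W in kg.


Formula: W = a * DBH^b  (allometric power law)
DBH^b = 50.2^2.26 = 6975.7419
W = 0.091 * 6975.7419 = 634.8 kg

634.8


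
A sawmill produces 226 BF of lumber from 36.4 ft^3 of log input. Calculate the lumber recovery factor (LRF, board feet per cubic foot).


Formula: LRF = Lumber Output (BF) / Log Input (ft^3)
LRF = 226 BF / 36.4 ft^3
LRF = 6.21 BF/ft^3

6.21


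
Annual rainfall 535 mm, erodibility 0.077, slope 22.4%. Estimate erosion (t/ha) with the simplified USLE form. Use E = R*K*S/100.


Formula: E = R * K * S / 100  (simplified USLE)
R * K = 535 * 0.077 = 41.195
E = 41.195 * 22.4 / 100 = 9.23 t/ha

9.23


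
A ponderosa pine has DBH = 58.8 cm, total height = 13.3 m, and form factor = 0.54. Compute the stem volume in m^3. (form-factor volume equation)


Formula: V = pi * (DBH/200)^2 * H * ff
Radius = DBH/200 = 58.8/200 = 0.294 m
Radius^2 = 0.294^2 = 0.086436 m^2
V = pi * 0.086436 * 13.3 * 0.54
V = 1.95 m^3

1.95


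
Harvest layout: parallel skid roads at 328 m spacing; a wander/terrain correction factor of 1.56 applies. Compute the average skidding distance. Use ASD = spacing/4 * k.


Formula: ASD = (spacing / 4) * correction
Uncorrected distance = spacing / 4 = 328 / 4 = 82 m
ASD = 82 * 1.56 = 128 m

128


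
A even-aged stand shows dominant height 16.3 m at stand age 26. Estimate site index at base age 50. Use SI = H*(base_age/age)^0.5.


Formula: SI = H_dom * (base_age / age)^0.5
Age ratio = 50 / 26 = 1.92308
sqrt(age_ratio) = 1.38675
SI = 16.3 * 1.38675 = 22.6 m

22.6


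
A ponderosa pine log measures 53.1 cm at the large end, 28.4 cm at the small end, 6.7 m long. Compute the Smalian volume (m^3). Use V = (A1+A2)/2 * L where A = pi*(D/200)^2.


Smalian: V = (A1 + A2)/2 * L,  A = pi*(D/200)^2
A1 = pi*(53.1/200)^2 = 0.221452 m^2
A2 = pi*(28.4/200)^2 = 0.063347 m^2
V = (0.221452+0.063347)/2*6.7 = 0.9541 m^3

0.9541


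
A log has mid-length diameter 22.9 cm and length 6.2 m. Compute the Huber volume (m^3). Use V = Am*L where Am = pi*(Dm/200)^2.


Huber: V = Am * L,  Am = pi*(Dm/200)^2
Am = pi*(22.9/200)^2 = 0.041187 m^2
V = 0.041187*6.2 = 0.2554 m^3

0.2554


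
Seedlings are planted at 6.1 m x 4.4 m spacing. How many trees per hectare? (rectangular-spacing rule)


Formula: TPH = 10000 m^2/ha / (spacing_x * spacing_y)
Area per tree = 6.1 m * 4.4 m = 26.84 m^2
TPH = 10000 / 26.84 = 373 trees/ha

373


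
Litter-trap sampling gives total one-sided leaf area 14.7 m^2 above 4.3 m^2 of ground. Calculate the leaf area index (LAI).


Formula: LAI = total leaf area / ground area  (dimensionless)
LAI = 14.7 m^2 / 4.3 m^2
LAI = 3.42

3.42


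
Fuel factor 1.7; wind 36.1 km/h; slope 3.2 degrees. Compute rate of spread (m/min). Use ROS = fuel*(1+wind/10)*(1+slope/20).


Formula: ROS = fuel * (1 + wind/10) * (1 + slope/20)
Wind factor = 1 + 36.1/10 = 4.61
Slope factor = 1 + 3.2/20 = 1.16
ROS = 1.7 * 4.61 * 1.16 = 9.09 m/min

9.09


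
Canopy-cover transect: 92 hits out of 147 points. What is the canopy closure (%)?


Formula: Canopy closure = covered points / total points * 100
Closure = 92 / 147 * 100
Closure = 0.6259 * 100 = 62.6%

62.6


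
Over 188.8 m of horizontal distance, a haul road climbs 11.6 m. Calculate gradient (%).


Formula: Gradient = rise / run * 100
Gradient = 11.6 / 188.8 * 100 = 6.1%

6.1


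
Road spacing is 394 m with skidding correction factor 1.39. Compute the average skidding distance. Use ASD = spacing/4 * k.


Formula: ASD = (spacing / 4) * correction
Uncorrected distance = spacing / 4 = 394 / 4 = 98.5 m
ASD = 98.5 * 1.39 = 137 m

137


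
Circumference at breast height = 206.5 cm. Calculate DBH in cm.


Formula: DBH = C / pi
DBH = 206.5 / pi
pi = 3.14159...
DBH = 65.7 cm

65.7


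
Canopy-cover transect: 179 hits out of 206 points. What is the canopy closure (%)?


Formula: Canopy closure = covered points / total points * 100
Closure = 179 / 206 * 100
Closure = 0.8689 * 100 = 86.9%

86.9


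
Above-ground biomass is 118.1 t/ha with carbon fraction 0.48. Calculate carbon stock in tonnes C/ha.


Formula: Carbon Stock = Biomass * Carbon Fraction
C = 118.1 t/ha * 0.48
C = 56.7 t C/ha

56.7


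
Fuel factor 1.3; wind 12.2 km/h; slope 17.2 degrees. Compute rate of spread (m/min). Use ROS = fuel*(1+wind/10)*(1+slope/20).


Formula: ROS = fuel * (1 + wind/10) * (1 + slope/20)
Wind factor = 1 + 12.2/10 = 2.22
Slope factor = 1 + 17.2/20 = 1.86
ROS = 1.3 * 2.22 * 1.86 = 5.37 m/min

5.37


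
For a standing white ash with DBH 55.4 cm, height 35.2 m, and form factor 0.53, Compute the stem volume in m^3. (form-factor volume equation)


Formula: V = pi * (DBH/200)^2 * H * ff
Radius = DBH/200 = 55.4/200 = 0.277 m
Radius^2 = 0.277^2 = 0.076729 m^2
V = pi * 0.076729 * 35.2 * 0.53
V = 4.497 m^3

4.497


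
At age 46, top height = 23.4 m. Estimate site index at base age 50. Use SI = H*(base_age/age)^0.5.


Formula: SI = H_dom * (base_age / age)^0.5
Age ratio = 50 / 46 = 1.08696
sqrt(age_ratio) = 1.04257
SI = 23.4 * 1.04257 = 24.4 m

24.4


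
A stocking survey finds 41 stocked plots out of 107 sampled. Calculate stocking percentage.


Formula: Stocking % = stocked plots / total plots * 100
Stocking = 41 / 107 * 100
Stocking = 0.3832 * 100 = 38.3%

38.3


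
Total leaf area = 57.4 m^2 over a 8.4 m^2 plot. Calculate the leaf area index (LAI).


Formula: LAI = total leaf area / ground area  (dimensionless)
LAI = 57.4 m^2 / 8.4 m^2
LAI = 6.83

6.83


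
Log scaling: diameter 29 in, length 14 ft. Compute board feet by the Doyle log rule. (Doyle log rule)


Doyle: BF = (D - 4)^2 * L / 16
Adjusted diameter = 29 - 4 = 25 in
(D-4)^2 = 25^2 = 625
BF = 625 * 14 / 16 = 547 BF

547


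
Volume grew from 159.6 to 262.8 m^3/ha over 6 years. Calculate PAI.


Formula: PAI = (V_T2 - V_T1) / (T2 - T1)
Volume increment = 262.8 - 159.6 = 103.2 m^3/ha
PAI = 103.2 / 6 = 17.2 m^3/ha/year

17.2


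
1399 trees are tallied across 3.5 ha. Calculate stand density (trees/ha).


Formula: Stand Density = N_trees / Area_ha
Density = 1399 trees / 3.5 ha
Density = 400 trees/ha

400


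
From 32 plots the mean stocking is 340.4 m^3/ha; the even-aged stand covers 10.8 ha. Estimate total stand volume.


Formula: Total Volume = Mean Volume per ha * Total Area
Total Volume = 340.4 m^3/ha * 10.8 ha
Total Volume = 3676 m^3

3676


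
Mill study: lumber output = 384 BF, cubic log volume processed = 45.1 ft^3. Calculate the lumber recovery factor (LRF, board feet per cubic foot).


Formula: LRF = Lumber Output (BF) / Log Input (ft^3)
LRF = 384 BF / 45.1 ft^3
LRF = 8.51 BF/ft^3

8.51


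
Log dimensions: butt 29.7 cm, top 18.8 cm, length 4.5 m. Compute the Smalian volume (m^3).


Smalian: V = (A1 + A2)/2 * L,  A = pi*(D/200)^2
A1 = pi*(29.7/200)^2 = 0.069279 m^2
A2 = pi*(18.8/200)^2 = 0.027759 m^2
V = (0.069279+0.027759)/2*4.5 = 0.2183 m^3

0.2183


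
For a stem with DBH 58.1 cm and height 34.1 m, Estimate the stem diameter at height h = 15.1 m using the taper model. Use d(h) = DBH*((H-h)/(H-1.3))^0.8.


Taper: d(h) = DBH * ((H - h) / (H - 1.3))^0.8
Numerator = H - h = 34.1 - 15.1 = 19.0 m
Denominator = H - 1.3 = 34.1 - 1.3 = 32.8 m
Ratio = 19.0 / 32.8 = 0.57927
d = 58.1 * 0.57927^0.8 = 37.5 cm

37.5


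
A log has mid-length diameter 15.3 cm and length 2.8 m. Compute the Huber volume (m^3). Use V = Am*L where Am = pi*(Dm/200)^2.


Huber: V = Am * L,  Am = pi*(Dm/200)^2
Am = pi*(15.3/200)^2 = 0.018385 m^2
V = 0.018385*2.8 = 0.0515 m^3

0.0515


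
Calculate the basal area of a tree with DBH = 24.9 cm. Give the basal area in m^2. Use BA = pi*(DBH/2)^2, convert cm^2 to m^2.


Formula: BA = pi * (DBH/2)^2 / 10000  (cm^2 to m^2)
Radius = DBH/2 = 24.9/2 = 12.45 cm
BA = pi * 12.45^2 / 10000
   = 486.9547 cm^2 / 10000
   = 0.0487 m^2

0.0487


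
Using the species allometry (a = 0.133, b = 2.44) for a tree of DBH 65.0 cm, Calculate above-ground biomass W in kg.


Formula: W = a * DBH^b  (allometric power law)
DBH^b = 65.0^2.44 = 26516.0354
W = 0.133 * 26516.0354 = 3526.6 kg

3526.6


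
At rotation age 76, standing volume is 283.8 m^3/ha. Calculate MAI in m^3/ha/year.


Formula: MAI = Total Volume / Stand Age
MAI = 283.8 m^3/ha / 76 years
MAI = 3.73 m^3/ha/year

3.73


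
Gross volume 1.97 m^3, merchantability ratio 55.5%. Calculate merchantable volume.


Formula: MV = V_total * (merchantable_pct / 100)
Merchantable fraction = 55.5% / 100 = 0.555
MV = 1.97 m^3 * 0.555 = 1.093 m^3

1.093


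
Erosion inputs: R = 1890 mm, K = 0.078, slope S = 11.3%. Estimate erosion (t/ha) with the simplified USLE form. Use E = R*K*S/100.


Formula: E = R * K * S / 100  (simplified USLE)
R * K = 1890 * 0.078 = 147.42
E = 147.42 * 11.3 / 100 = 16.66 t/ha

16.66


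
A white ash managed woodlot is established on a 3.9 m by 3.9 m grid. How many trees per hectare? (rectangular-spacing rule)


Formula: TPH = 10000 m^2/ha / (spacing_x * spacing_y)
Area per tree = 3.9 m * 3.9 m = 15.21 m^2
TPH = 10000 / 15.21 = 657 trees/ha

657


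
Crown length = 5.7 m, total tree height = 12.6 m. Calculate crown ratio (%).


Formula: Crown Ratio = (Crown Length / Total Height) * 100
CR = (5.7 m / 12.6 m) * 100
CR = 0.4524 * 100 = 45.2%

45.2


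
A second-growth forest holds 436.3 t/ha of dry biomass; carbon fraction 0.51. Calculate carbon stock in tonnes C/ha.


Formula: Carbon Stock = Biomass * Carbon Fraction
C = 436.3 t/ha * 0.51
C = 222.5 t C/ha

222.5


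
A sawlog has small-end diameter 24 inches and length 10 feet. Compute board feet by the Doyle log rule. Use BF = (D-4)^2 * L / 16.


Doyle: BF = (D - 4)^2 * L / 16
Adjusted diameter = 24 - 4 = 20 in
(D-4)^2 = 20^2 = 400
BF = 400 * 10 / 16 = 250 BF

250


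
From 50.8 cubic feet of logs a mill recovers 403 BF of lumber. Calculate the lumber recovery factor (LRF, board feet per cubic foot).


Formula: LRF = Lumber Output (BF) / Log Input (ft^3)
LRF = 403 BF / 50.8 ft^3
LRF = 7.93 BF/ft^3

7.93


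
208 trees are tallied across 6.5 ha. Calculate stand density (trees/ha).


Formula: Stand Density = N_trees / Area_ha
Density = 208 trees / 6.5 ha
Density = 32 trees/ha

32


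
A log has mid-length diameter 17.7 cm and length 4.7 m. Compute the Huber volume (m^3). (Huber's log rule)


Huber: V = Am * L,  Am = pi*(Dm/200)^2
Am = pi*(17.7/200)^2 = 0.024606 m^2
V = 0.024606*4.7 = 0.1156 m^3

0.1156


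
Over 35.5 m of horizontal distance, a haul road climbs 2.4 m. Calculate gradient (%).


Formula: Gradient = rise / run * 100
Gradient = 2.4 / 35.5 * 100 = 6.8%

6.8


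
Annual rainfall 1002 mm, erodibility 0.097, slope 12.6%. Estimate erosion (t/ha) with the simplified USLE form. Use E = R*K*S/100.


Formula: E = R * K * S / 100  (simplified USLE)
R * K = 1002 * 0.097 = 97.194
E = 97.194 * 12.6 / 100 = 12.25 t/ha

12.25


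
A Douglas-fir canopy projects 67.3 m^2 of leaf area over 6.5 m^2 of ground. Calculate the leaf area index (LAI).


Formula: LAI = total leaf area / ground area  (dimensionless)
LAI = 67.3 m^2 / 6.5 m^2
LAI = 10.35

10.35


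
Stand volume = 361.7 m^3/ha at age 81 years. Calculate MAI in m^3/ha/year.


Formula: MAI = Total Volume / Stand Age
MAI = 361.7 m^3/ha / 81 years
MAI = 4.47 m^3/ha/year

4.47


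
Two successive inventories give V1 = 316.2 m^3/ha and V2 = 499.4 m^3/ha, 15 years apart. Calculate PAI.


Formula: PAI = (V_T2 - V_T1) / (T2 - T1)
Volume increment = 499.4 - 316.2 = 183.2 m^3/ha
PAI = 183.2 / 15 = 12.21 m^3/ha/year

12.21


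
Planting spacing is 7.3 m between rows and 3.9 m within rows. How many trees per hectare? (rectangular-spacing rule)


Formula: TPH = 10000 m^2/ha / (spacing_x * spacing_y)
Area per tree = 7.3 m * 3.9 m = 28.47 m^2
TPH = 10000 / 28.47 = 351 trees/ha

351


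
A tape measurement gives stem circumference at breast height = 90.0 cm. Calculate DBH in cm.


Formula: DBH = C / pi
DBH = 90.0 / pi
pi = 3.14159...
DBH = 28.6 cm

28.6


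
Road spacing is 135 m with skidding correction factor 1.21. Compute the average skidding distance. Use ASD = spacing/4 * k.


Formula: ASD = (spacing / 4) * correction
Uncorrected distance = spacing / 4 = 135 / 4 = 33.75 m
ASD = 33.75 * 1.21 = 41 m

41


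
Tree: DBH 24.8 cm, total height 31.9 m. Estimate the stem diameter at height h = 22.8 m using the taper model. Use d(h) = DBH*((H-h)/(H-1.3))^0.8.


Taper: d(h) = DBH * ((H - h) / (H - 1.3))^0.8
Numerator = H - h = 31.9 - 22.8 = 9.1 m
Denominator = H - 1.3 = 31.9 - 1.3 = 30.6 m
Ratio = 9.1 / 30.6 = 0.29739
d = 24.8 * 0.29739^0.8 = 9.4 cm

9.4


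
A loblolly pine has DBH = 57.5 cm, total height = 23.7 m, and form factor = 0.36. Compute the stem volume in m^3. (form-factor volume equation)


Formula: V = pi * (DBH/200)^2 * H * ff
Radius = DBH/200 = 57.5/200 = 0.2875 m
Radius^2 = 0.2875^2 = 0.08265625 m^2
V = pi * 0.08265625 * 23.7 * 0.36
V = 2.216 m^3

2.216


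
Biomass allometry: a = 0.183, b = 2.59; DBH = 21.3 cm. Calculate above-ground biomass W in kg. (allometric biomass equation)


Formula: W = a * DBH^b  (allometric power law)
DBH^b = 21.3^2.59 = 2757.4216
W = 0.183 * 2757.4216 = 504.6 kg

504.6


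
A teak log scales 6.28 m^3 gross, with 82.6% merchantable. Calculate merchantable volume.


Formula: MV = V_total * (merchantable_pct / 100)
Merchantable fraction = 82.6% / 100 = 0.826
MV = 6.28 m^3 * 0.826 = 5.187 m^3

5.187


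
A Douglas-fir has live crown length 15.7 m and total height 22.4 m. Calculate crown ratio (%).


Formula: Crown Ratio = (Crown Length / Total Height) * 100
CR = (15.7 m / 22.4 m) * 100
CR = 0.7009 * 100 = 70.1%

70.1


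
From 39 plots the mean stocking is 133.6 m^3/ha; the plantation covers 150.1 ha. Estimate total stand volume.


Formula: Total Volume = Mean Volume per ha * Total Area
Total Volume = 133.6 m^3/ha * 150.1 ha
Total Volume = 20053 m^3

20053


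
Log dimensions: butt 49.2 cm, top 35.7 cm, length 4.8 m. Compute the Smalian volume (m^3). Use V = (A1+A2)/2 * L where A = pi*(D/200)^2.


Smalian: V = (A1 + A2)/2 * L,  A = pi*(D/200)^2
A1 = pi*(49.2/200)^2 = 0.190117 m^2
A2 = pi*(35.7/200)^2 = 0.100098 m^2
V = (0.190117+0.100098)/2*4.8 = 0.6965 m^3

0.6965


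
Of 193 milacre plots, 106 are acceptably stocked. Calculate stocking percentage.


Formula: Stocking % = stocked plots / total plots * 100
Stocking = 106 / 193 * 100
Stocking = 0.5492 * 100 = 54.9%

54.9


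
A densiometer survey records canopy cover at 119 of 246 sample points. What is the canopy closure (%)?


Formula: Canopy closure = covered points / total points * 100
Closure = 119 / 246 * 100
Closure = 0.4837 * 100 = 48.4%

48.4


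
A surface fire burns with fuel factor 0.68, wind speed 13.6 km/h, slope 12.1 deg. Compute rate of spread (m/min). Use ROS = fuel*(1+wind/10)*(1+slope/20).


Formula: ROS = fuel * (1 + wind/10) * (1 + slope/20)
Wind factor = 1 + 13.6/10 = 2.36
Slope factor = 1 + 12.1/20 = 1.605
ROS = 0.68 * 2.36 * 1.605 = 2.58 m/min

2.58


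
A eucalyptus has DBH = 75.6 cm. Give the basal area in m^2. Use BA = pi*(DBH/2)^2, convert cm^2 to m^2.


Formula: BA = pi * (DBH/2)^2 / 10000  (cm^2 to m^2)
Radius = DBH/2 = 75.6/2 = 37.8 cm
BA = pi * 37.8^2 / 10000
   = 4488.8332 cm^2 / 10000
   = 0.4489 m^2

0.4489


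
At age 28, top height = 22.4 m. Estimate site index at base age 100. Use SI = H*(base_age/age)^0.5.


Formula: SI = H_dom * (base_age / age)^0.5
Age ratio = 100 / 28 = 3.57143
sqrt(age_ratio) = 1.88982
SI = 22.4 * 1.88982 = 42.3 m

42.3


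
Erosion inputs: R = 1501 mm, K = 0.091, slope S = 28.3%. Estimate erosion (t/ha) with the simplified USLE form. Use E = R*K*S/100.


Formula: E = R * K * S / 100  (simplified USLE)
R * K = 1501 * 0.091 = 136.591
E = 136.591 * 28.3 / 100 = 38.66 t/ha

38.66


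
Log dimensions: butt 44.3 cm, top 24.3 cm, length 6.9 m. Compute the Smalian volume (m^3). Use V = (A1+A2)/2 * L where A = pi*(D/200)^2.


Smalian: V = (A1 + A2)/2 * L,  A = pi*(D/200)^2
A1 = pi*(44.3/200)^2 = 0.154134 m^2
A2 = pi*(24.3/200)^2 = 0.046377 m^2
V = (0.154134+0.046377)/2*6.9 = 0.6918 m^3

0.6918


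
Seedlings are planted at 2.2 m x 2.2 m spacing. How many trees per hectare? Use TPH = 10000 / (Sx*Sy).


Formula: TPH = 10000 m^2/ha / (spacing_x * spacing_y)
Area per tree = 2.2 m * 2.2 m = 4.84 m^2
TPH = 10000 / 4.84 = 2066 trees/ha

2066


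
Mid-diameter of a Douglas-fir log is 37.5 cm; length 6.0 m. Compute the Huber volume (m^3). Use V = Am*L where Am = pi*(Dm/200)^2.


Huber: V = Am * L,  Am = pi*(Dm/200)^2
Am = pi*(37.5/200)^2 = 0.110447 m^2
V = 0.110447*6.0 = 0.6627 m^3

0.6627


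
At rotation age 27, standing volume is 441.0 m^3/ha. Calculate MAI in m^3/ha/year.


Formula: MAI = Total Volume / Stand Age
MAI = 441.0 m^3/ha / 27 years
MAI = 16.33 m^3/ha/year

16.33


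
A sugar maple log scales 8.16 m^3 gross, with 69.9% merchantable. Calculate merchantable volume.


Formula: MV = V_total * (merchantable_pct / 100)
Merchantable fraction = 69.9% / 100 = 0.699
MV = 8.16 m^3 * 0.699 = 5.704 m^3

5.704


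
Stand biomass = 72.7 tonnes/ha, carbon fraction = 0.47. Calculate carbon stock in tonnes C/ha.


Formula: Carbon Stock = Biomass * Carbon Fraction
C = 72.7 t/ha * 0.47
C = 34.2 t C/ha

34.2


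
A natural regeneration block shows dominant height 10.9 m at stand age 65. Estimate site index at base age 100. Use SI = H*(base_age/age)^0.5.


Formula: SI = H_dom * (base_age / age)^0.5
Age ratio = 100 / 65 = 1.53846
sqrt(age_ratio) = 1.24035
SI = 10.9 * 1.24035 = 13.5 m

13.5


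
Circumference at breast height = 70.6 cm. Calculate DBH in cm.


Formula: DBH = C / pi
DBH = 70.6 / pi
pi = 3.14159...
DBH = 22.5 cm

22.5


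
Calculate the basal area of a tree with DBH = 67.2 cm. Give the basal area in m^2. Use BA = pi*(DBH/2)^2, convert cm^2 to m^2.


Formula: BA = pi * (DBH/2)^2 / 10000  (cm^2 to m^2)
Radius = DBH/2 = 67.2/2 = 33.6 cm
BA = pi * 33.6^2 / 10000
   = 3546.7324 cm^2 / 10000
   = 0.3547 m^2

0.3547


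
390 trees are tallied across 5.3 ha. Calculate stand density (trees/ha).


Formula: Stand Density = N_trees / Area_ha
Density = 390 trees / 5.3 ha
Density = 74 trees/ha

74


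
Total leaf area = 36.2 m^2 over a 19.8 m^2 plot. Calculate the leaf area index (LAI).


Formula: LAI = total leaf area / ground area  (dimensionless)
LAI = 36.2 m^2 / 19.8 m^2
LAI = 1.83

1.83


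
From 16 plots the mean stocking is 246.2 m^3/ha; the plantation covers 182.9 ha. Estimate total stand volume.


Formula: Total Volume = Mean Volume per ha * Total Area
Total Volume = 246.2 m^3/ha * 182.9 ha
Total Volume = 45030 m^3

45030


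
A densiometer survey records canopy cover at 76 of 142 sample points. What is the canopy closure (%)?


Formula: Canopy closure = covered points / total points * 100
Closure = 76 / 142 * 100
Closure = 0.5352 * 100 = 53.5%

53.5


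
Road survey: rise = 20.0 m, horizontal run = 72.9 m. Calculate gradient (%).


Formula: Gradient = rise / run * 100
Gradient = 20.0 / 72.9 * 100 = 27.4%

27.4


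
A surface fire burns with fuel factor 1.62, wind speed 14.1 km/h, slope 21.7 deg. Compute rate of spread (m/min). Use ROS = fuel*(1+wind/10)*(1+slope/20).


Formula: ROS = fuel * (1 + wind/10) * (1 + slope/20)
Wind factor = 1 + 14.1/10 = 2.41
Slope factor = 1 + 21.7/20 = 2.085
ROS = 1.62 * 2.41 * 2.085 = 8.14 m/min

8.14


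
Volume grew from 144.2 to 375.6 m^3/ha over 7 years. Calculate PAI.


Formula: PAI = (V_T2 - V_T1) / (T2 - T1)
Volume increment = 375.6 - 144.2 = 231.4 m^3/ha
PAI = 231.4 / 7 = 33.06 m^3/ha/year

33.06


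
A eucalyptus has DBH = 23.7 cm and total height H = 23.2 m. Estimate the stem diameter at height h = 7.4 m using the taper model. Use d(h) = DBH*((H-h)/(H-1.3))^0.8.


Taper: d(h) = DBH * ((H - h) / (H - 1.3))^0.8
Numerator = H - h = 23.2 - 7.4 = 15.8 m
Denominator = H - 1.3 = 23.2 - 1.3 = 21.9 m
Ratio = 15.8 / 21.9 = 0.72146
d = 23.7 * 0.72146^0.8 = 18.3 cm

18.3


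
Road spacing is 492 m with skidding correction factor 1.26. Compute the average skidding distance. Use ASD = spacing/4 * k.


Formula: ASD = (spacing / 4) * correction
Uncorrected distance = spacing / 4 = 492 / 4 = 123 m
ASD = 123 * 1.26 = 155 m

155


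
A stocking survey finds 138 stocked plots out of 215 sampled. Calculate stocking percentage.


Formula: Stocking % = stocked plots / total plots * 100
Stocking = 138 / 215 * 100
Stocking = 0.6419 * 100 = 64.2%

64.2


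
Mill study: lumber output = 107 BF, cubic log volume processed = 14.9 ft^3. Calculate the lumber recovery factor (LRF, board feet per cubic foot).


Formula: LRF = Lumber Output (BF) / Log Input (ft^3)
LRF = 107 BF / 14.9 ft^3
LRF = 7.18 BF/ft^3

7.18


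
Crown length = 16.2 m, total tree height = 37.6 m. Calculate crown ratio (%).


Formula: Crown Ratio = (Crown Length / Total Height) * 100
CR = (16.2 m / 37.6 m) * 100
CR = 0.4309 * 100 = 43.1%

43.1


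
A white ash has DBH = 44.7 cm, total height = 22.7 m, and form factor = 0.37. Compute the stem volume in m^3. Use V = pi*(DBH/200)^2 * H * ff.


Formula: V = pi * (DBH/200)^2 * H * ff
Radius = DBH/200 = 44.7/200 = 0.2235 m
Radius^2 = 0.2235^2 = 0.04995225 m^2
V = pi * 0.04995225 * 22.7 * 0.37
V = 1.318 m^3

1.318


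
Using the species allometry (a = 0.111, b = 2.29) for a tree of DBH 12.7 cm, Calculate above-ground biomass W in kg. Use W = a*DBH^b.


Formula: W = a * DBH^b  (allometric power law)
DBH^b = 12.7^2.29 = 337.0626
W = 0.111 * 337.0626 = 37.4 kg

37.4


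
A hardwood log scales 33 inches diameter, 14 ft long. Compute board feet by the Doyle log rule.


Doyle: BF = (D - 4)^2 * L / 16
Adjusted diameter = 33 - 4 = 29 in
(D-4)^2 = 29^2 = 841
BF = 841 * 14 / 16 = 736 BF

736


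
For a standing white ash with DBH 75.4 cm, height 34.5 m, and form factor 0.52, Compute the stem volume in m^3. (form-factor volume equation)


Formula: V = pi * (DBH/200)^2 * H * ff
Radius = DBH/200 = 75.4/200 = 0.377 m
Radius^2 = 0.377^2 = 0.142129 m^2
V = pi * 0.142129 * 34.5 * 0.52
V = 8.01 m^3

8.01


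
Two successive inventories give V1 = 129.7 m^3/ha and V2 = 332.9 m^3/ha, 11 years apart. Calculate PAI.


Formula: PAI = (V_T2 - V_T1) / (T2 - T1)
Volume increment = 332.9 - 129.7 = 203.2 m^3/ha
PAI = 203.2 / 11 = 18.47 m^3/ha/year

18.47


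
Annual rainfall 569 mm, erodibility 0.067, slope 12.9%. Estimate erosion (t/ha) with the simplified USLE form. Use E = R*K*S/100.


Formula: E = R * K * S / 100  (simplified USLE)
R * K = 569 * 0.067 = 38.123
E = 38.123 * 12.9 / 100 = 4.92 t/ha

4.92


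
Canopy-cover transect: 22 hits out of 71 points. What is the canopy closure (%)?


Formula: Canopy closure = covered points / total points * 100
Closure = 22 / 71 * 100
Closure = 0.3099 * 100 = 31.0%

31.0


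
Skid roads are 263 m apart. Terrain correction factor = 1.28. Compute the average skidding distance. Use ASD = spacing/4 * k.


Formula: ASD = (spacing / 4) * correction
Uncorrected distance = spacing / 4 = 263 / 4 = 65.75 m
ASD = 65.75 * 1.28 = 84 m

84
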